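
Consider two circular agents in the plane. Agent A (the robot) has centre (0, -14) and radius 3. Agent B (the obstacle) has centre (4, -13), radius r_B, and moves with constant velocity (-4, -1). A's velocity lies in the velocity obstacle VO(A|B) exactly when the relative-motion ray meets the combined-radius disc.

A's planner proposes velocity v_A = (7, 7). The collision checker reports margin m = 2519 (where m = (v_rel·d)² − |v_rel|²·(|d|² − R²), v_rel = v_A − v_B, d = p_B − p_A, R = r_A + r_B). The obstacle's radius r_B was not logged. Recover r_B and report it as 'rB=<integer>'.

m = 2519
d = (4, 1);  v_rel = (11, 8),  |v_rel|² = 185
v_rel×d = (11)·(1) − (8)·(4) = -21
since m = R²·185 − (-21)²:  R² = (441 + 2519) / 185 = 16
R = √16 = 4  ⇒  r_B = 4 − 3 = 1

rB=1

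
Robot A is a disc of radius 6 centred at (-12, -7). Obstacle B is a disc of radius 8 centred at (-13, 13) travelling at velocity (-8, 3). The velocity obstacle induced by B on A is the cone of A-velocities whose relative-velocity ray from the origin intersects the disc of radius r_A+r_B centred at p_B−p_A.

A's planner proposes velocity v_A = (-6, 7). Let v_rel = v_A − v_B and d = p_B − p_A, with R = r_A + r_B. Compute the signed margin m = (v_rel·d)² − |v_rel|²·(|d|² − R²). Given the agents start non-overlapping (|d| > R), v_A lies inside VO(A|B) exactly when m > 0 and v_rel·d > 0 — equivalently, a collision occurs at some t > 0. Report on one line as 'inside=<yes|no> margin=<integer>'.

d = (-1, 20),  |d|² = 401;  R = 6+8 = 14,  c = 401−14² = 205
v_rel = (2, 4),  |v_rel|² = 20;  v_rel·d = (2)·(-1) + (4)·(20) = 78
20·t² − 156·t + 205 = 0  ⇒  m = 78² − 20·205 = 1984
m = 1984 > 0,  v_rel·d = 78 > 0  ⇒  inside

inside=yes margin=1984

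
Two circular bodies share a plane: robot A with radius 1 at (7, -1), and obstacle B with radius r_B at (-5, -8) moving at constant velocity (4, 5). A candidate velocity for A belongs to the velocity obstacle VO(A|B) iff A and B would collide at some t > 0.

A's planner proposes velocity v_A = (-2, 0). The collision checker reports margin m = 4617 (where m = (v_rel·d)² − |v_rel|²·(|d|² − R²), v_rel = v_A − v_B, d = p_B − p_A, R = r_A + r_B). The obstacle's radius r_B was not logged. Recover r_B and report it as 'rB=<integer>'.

m = 4617
d = (-12, -7);  v_rel = (-6, -5),  |v_rel|² = 61
v_rel×d = (-6)·(-7) − (-5)·(-12) = -18
since m = R²·61 − (-18)²:  R² = (324 + 4617) / 61 = 81
R = √81 = 9  ⇒  r_B = 9 − 1 = 8

rB=8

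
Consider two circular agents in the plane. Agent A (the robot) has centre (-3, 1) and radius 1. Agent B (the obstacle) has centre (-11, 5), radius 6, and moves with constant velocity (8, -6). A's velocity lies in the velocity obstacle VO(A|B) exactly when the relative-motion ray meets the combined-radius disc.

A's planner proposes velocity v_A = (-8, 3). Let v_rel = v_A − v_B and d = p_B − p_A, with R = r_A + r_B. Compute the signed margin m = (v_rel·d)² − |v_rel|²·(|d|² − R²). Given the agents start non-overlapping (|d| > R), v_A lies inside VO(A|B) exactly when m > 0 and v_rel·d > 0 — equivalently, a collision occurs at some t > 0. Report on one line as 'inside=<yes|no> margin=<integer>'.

d = (-8, 4),  |d|² = 80;  R = 1+6 = 7,  c = 80−7² = 31
v_rel = (-16, 9),  |v_rel|² = 337;  v_rel·d = (-16)·(-8) + (9)·(4) = 164
337·t² − 328·t + 31 = 0  ⇒  m = 164² − 337·31 = 16449
m = 16449 > 0,  v_rel·d = 164 > 0  ⇒  inside

inside=yes margin=16449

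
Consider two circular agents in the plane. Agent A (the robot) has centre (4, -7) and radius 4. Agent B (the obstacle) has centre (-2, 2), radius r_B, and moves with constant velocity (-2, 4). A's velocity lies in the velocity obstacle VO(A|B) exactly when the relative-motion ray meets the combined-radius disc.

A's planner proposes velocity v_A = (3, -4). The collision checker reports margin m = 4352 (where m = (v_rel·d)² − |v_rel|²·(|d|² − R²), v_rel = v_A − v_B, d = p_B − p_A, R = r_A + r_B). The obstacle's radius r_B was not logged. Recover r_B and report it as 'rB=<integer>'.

m = 4352
d = (-6, 9);  v_rel = (5, -8),  |v_rel|² = 89
v_rel×d = (5)·(9) − (-8)·(-6) = -3
since m = R²·89 − (-3)²:  R² = (9 + 4352) / 89 = 49
R = √49 = 7  ⇒  r_B = 7 − 4 = 3

rB=3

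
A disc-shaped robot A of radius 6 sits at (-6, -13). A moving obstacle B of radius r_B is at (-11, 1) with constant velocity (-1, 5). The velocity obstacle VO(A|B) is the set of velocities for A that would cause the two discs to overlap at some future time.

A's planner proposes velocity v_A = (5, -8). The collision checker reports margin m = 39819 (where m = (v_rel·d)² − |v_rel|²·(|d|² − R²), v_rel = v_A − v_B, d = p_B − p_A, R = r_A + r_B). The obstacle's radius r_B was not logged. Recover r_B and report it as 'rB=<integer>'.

m = 39819
d = (-5, 14);  v_rel = (6, -13),  |v_rel|² = 205
v_rel×d = (6)·(14) − (-13)·(-5) = 19
since m = R²·205 − 19²:  R² = (361 + 39819) / 205 = 196
R = √196 = 14  ⇒  r_B = 14 − 6 = 8

rB=8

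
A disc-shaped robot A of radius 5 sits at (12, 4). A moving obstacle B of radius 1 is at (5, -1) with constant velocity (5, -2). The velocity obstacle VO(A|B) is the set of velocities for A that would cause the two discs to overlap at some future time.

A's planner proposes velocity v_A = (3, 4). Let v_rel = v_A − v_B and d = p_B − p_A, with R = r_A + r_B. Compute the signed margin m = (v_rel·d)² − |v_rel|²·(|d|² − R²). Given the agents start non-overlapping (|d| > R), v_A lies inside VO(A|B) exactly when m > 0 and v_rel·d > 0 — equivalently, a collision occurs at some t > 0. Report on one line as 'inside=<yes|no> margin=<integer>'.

d = (-7, -5),  |d|² = 74;  R = 5+1 = 6,  c = 74−6² = 38
v_rel = (-2, 6),  |v_rel|² = 40;  v_rel·d = (-2)·(-7) + (6)·(-5) = -16
40·t² + 32·t + 38 = 0  ⇒  m = (-16)² − 40·38 = -1264
m = -1264 < 0,  v_rel·d = -16 < 0  ⇒  outside

inside=no margin=-1264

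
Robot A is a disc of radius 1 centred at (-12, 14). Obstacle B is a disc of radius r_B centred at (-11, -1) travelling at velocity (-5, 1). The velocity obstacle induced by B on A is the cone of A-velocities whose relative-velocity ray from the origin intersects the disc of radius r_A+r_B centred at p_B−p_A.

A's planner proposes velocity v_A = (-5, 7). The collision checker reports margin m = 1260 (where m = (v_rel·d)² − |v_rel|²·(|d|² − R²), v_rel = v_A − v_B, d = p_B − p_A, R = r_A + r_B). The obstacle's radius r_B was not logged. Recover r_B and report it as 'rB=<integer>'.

m = 1260
d = (1, -15);  v_rel = (0, 6),  |v_rel|² = 36
v_rel×d = (0)·(-15) − (6)·(1) = -6
since m = R²·36 − (-6)²:  R² = (36 + 1260) / 36 = 36
R = √36 = 6  ⇒  r_B = 6 − 1 = 5

rB=5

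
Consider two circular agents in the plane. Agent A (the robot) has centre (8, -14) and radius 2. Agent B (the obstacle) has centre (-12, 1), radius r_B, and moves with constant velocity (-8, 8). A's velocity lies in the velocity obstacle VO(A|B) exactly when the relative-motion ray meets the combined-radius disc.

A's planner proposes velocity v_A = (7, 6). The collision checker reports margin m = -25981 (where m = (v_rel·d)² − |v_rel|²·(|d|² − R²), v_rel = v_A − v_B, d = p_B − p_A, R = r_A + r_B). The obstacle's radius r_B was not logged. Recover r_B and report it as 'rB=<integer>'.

m = -25981
d = (-20, 15);  v_rel = (15, -2),  |v_rel|² = 229
v_rel×d = (15)·(15) − (-2)·(-20) = 185
since m = R²·229 − 185²:  R² = (34225 + -25981) / 229 = 36
R = √36 = 6  ⇒  r_B = 6 − 2 = 4

rB=4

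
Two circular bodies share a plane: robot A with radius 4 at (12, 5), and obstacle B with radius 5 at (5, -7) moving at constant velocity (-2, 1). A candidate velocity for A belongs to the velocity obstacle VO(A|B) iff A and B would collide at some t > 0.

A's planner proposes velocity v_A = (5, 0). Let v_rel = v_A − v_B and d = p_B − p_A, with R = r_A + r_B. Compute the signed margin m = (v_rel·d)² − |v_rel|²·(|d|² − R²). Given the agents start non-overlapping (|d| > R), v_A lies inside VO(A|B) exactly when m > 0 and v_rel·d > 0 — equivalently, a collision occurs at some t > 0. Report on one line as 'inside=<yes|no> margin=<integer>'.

d = (-7, -12),  |d|² = 193;  R = 4+5 = 9,  c = 193−9² = 112
v_rel = (7, -1),  |v_rel|² = 50;  v_rel·d = (7)·(-7) + (-1)·(-12) = -37
50·t² + 74·t + 112 = 0  ⇒  m = (-37)² − 50·112 = -4231
m = -4231 < 0,  v_rel·d = -37 < 0  ⇒  outside

inside=no margin=-4231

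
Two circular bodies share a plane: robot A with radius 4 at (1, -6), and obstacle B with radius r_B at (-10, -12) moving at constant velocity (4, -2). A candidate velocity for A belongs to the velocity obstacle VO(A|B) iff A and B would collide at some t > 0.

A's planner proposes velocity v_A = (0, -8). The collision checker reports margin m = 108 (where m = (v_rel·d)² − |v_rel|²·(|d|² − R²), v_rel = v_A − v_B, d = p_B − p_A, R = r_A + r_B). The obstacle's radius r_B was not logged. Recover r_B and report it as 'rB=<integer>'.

m = 108
d = (-11, -6);  v_rel = (-4, -6),  |v_rel|² = 52
v_rel×d = (-4)·(-6) − (-6)·(-11) = -42
since m = R²·52 − (-42)²:  R² = (1764 + 108) / 52 = 36
R = √36 = 6  ⇒  r_B = 6 − 4 = 2

rB=2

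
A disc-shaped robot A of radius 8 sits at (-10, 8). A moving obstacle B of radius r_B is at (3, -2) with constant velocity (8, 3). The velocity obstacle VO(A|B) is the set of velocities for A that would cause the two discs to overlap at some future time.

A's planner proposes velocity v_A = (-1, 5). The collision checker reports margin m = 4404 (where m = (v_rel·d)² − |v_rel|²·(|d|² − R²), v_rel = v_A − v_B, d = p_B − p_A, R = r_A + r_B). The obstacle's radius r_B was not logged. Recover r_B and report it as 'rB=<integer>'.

m = 4404
d = (13, -10);  v_rel = (-9, 2),  |v_rel|² = 85
v_rel×d = (-9)·(-10) − (2)·(13) = 64
since m = R²·85 − 64²:  R² = (4096 + 4404) / 85 = 100
R = √100 = 10  ⇒  r_B = 10 − 8 = 2

rB=2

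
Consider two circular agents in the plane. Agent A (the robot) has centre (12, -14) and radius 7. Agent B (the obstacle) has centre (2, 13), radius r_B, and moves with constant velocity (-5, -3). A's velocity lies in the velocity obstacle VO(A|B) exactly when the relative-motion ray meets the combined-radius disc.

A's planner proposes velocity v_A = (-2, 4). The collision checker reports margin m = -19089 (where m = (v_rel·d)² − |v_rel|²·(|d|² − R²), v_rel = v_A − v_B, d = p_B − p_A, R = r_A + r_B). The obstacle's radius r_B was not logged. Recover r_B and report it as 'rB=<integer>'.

m = -19089
d = (-10, 27);  v_rel = (3, 7),  |v_rel|² = 58
v_rel×d = (3)·(27) − (7)·(-10) = 151
since m = R²·58 − 151²:  R² = (22801 + -19089) / 58 = 64
R = √64 = 8  ⇒  r_B = 8 − 7 = 1

rB=1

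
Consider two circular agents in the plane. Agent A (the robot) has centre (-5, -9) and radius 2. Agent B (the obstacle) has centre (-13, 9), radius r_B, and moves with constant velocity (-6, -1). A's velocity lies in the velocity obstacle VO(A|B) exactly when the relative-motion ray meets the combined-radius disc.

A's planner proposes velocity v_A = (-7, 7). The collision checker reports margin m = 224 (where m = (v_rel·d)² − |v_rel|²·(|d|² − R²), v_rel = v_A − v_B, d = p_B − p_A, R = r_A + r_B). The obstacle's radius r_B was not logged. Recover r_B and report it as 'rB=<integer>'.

m = 224
d = (-8, 18);  v_rel = (-1, 8),  |v_rel|² = 65
v_rel×d = (-1)·(18) − (8)·(-8) = 46
since m = R²·65 − 46²:  R² = (2116 + 224) / 65 = 36
R = √36 = 6  ⇒  r_B = 6 − 2 = 4

rB=4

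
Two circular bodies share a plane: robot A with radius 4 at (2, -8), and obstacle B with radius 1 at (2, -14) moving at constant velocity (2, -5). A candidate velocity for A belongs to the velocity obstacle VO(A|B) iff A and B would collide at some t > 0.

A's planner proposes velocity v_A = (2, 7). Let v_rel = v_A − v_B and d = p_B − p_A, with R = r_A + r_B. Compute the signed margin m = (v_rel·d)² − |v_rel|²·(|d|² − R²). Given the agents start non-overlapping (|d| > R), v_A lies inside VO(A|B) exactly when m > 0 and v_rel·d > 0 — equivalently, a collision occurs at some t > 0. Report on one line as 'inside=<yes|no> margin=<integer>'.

d = (0, -6),  |d|² = 36;  R = 4+1 = 5,  c = 36−5² = 11
v_rel = (0, 12),  |v_rel|² = 144;  v_rel·d = (0)·(0) + (12)·(-6) = -72
144·t² + 144·t + 11 = 0  ⇒  m = (-72)² − 144·11 = 3600
m = 3600 > 0,  v_rel·d = -72 < 0  ⇒  outside

inside=no margin=3600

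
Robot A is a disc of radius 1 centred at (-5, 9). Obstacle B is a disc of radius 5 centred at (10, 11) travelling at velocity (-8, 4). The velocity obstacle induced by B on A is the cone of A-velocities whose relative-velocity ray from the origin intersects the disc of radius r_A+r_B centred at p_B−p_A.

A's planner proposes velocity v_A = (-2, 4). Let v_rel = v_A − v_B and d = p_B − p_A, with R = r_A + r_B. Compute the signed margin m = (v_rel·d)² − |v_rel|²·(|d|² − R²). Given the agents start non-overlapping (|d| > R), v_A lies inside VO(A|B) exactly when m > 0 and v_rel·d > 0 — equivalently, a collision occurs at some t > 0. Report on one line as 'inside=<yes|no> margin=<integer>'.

d = (15, 2),  |d|² = 229;  R = 1+5 = 6,  c = 229−6² = 193
v_rel = (6, 0),  |v_rel|² = 36;  v_rel·d = (6)·(15) + (0)·(2) = 90
36·t² − 180·t + 193 = 0  ⇒  m = 90² − 36·193 = 1152
m = 1152 > 0,  v_rel·d = 90 > 0  ⇒  inside

inside=yes margin=1152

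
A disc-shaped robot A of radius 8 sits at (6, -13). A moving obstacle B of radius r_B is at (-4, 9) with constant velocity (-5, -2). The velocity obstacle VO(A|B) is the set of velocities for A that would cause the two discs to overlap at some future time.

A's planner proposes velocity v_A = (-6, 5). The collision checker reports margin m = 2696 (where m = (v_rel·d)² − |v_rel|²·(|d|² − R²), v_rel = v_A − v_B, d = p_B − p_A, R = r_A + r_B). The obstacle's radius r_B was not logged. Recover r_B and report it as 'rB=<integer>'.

m = 2696
d = (-10, 22);  v_rel = (-1, 7),  |v_rel|² = 50
v_rel×d = (-1)·(22) − (7)·(-10) = 48
since m = R²·50 − 48²:  R² = (2304 + 2696) / 50 = 100
R = √100 = 10  ⇒  r_B = 10 − 8 = 2

rB=2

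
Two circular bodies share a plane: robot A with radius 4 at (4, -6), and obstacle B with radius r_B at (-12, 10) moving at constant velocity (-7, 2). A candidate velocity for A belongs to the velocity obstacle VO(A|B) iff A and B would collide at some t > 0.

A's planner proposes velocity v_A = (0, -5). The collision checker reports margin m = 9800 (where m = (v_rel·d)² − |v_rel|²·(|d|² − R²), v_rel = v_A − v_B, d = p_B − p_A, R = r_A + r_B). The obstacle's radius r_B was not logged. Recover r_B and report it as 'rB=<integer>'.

m = 9800
d = (-16, 16);  v_rel = (7, -7),  |v_rel|² = 98
v_rel×d = (7)·(16) − (-7)·(-16) = 0
since m = R²·98 − 0²:  R² = (0 + 9800) / 98 = 100
R = √100 = 10  ⇒  r_B = 10 − 4 = 6

rB=6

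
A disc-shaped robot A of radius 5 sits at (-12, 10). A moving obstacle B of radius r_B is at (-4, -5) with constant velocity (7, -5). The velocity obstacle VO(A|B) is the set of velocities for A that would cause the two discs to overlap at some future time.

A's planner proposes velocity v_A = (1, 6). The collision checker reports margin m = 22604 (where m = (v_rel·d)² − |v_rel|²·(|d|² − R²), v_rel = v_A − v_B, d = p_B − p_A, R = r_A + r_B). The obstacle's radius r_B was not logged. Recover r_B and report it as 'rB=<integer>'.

m = 22604
d = (8, -15);  v_rel = (-6, 11),  |v_rel|² = 157
v_rel×d = (-6)·(-15) − (11)·(8) = 2
since m = R²·157 − 2²:  R² = (4 + 22604) / 157 = 144
R = √144 = 12  ⇒  r_B = 12 − 5 = 7

rB=7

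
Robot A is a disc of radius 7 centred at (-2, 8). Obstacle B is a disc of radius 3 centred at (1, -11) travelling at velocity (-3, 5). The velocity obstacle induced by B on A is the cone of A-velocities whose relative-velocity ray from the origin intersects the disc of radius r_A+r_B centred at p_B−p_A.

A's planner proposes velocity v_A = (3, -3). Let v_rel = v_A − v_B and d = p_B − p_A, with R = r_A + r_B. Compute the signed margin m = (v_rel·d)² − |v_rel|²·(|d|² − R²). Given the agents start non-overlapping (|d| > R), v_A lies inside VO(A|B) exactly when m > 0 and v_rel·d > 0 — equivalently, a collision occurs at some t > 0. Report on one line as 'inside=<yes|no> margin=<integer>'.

d = (3, -19),  |d|² = 370;  R = 7+3 = 10,  c = 370−10² = 270
v_rel = (6, -8),  |v_rel|² = 100;  v_rel·d = (6)·(3) + (-8)·(-19) = 170
100·t² − 340·t + 270 = 0  ⇒  m = 170² − 100·270 = 1900
m = 1900 > 0,  v_rel·d = 170 > 0  ⇒  inside

inside=yes margin=1900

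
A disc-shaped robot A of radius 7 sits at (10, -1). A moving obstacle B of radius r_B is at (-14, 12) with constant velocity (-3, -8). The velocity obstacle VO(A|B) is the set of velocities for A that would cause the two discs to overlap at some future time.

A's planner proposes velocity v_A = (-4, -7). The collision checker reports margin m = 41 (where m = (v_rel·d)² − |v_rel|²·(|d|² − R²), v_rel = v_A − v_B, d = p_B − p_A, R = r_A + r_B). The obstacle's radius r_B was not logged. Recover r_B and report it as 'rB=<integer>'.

m = 41
d = (-24, 13);  v_rel = (-1, 1),  |v_rel|² = 2
v_rel×d = (-1)·(13) − (1)·(-24) = 11
since m = R²·2 − 11²:  R² = (121 + 41) / 2 = 81
R = √81 = 9  ⇒  r_B = 9 − 7 = 2

rB=2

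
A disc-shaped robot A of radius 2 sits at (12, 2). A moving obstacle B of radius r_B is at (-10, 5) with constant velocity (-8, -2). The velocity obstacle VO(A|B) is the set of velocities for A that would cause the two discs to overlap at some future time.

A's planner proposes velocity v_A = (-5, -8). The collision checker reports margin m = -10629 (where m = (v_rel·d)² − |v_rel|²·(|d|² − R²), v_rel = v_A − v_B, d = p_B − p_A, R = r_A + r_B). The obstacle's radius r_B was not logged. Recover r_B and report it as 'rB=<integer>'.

m = -10629
d = (-22, 3);  v_rel = (3, -6),  |v_rel|² = 45
v_rel×d = (3)·(3) − (-6)·(-22) = -123
since m = R²·45 − (-123)²:  R² = (15129 + -10629) / 45 = 100
R = √100 = 10  ⇒  r_B = 10 − 2 = 8

rB=8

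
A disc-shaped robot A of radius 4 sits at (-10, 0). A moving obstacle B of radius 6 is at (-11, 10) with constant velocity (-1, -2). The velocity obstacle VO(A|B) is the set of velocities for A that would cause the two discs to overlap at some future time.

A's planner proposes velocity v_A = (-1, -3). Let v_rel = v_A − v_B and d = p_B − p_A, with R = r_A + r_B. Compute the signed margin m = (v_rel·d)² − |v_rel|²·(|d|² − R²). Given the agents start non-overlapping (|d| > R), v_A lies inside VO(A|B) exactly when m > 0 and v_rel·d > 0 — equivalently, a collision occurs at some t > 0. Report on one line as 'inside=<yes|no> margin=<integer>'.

d = (-1, 10),  |d|² = 101;  R = 4+6 = 10,  c = 101−10² = 1
v_rel = (0, -1),  |v_rel|² = 1;  v_rel·d = (0)·(-1) + (-1)·(10) = -10
1·t² + 20·t + 1 = 0  ⇒  m = (-10)² − 1·1 = 99
m = 99 > 0,  v_rel·d = -10 < 0  ⇒  outside

inside=no margin=99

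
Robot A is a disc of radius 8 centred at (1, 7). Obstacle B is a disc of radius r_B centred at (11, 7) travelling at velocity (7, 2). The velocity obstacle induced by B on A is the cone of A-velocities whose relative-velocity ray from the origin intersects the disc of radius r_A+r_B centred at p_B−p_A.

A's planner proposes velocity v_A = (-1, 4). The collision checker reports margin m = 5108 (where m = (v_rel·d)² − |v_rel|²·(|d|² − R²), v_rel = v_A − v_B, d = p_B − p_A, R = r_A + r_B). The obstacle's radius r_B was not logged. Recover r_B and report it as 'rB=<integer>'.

m = 5108
d = (10, 0);  v_rel = (-8, 2),  |v_rel|² = 68
v_rel×d = (-8)·(0) − (2)·(10) = -20
since m = R²·68 − (-20)²:  R² = (400 + 5108) / 68 = 81
R = √81 = 9  ⇒  r_B = 9 − 8 = 1

rB=1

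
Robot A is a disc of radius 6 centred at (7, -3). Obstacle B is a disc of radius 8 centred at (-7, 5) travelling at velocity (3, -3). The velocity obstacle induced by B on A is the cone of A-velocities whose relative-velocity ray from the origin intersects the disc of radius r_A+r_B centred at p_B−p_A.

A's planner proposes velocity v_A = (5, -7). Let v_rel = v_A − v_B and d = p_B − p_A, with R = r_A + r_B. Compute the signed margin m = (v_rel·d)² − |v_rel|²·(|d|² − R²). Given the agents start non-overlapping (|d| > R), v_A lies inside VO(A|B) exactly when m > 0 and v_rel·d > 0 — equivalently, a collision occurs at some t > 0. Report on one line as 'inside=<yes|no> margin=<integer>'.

d = (-14, 8),  |d|² = 260;  R = 6+8 = 14,  c = 260−14² = 64
v_rel = (2, -4),  |v_rel|² = 20;  v_rel·d = (2)·(-14) + (-4)·(8) = -60
20·t² + 120·t + 64 = 0  ⇒  m = (-60)² − 20·64 = 2320
m = 2320 > 0,  v_rel·d = -60 < 0  ⇒  outside

inside=no margin=2320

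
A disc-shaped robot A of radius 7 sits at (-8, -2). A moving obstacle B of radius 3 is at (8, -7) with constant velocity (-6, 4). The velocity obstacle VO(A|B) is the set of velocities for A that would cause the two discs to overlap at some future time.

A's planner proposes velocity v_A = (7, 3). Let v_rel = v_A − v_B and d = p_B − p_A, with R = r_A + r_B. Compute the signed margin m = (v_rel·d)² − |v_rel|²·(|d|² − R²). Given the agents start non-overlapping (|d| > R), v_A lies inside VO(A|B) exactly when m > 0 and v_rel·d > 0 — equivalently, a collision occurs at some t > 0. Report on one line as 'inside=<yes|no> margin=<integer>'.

d = (16, -5),  |d|² = 281;  R = 7+3 = 10,  c = 281−10² = 181
v_rel = (13, -1),  |v_rel|² = 170;  v_rel·d = (13)·(16) + (-1)·(-5) = 213
170·t² − 426·t + 181 = 0  ⇒  m = 213² − 170·181 = 14599
m = 14599 > 0,  v_rel·d = 213 > 0  ⇒  inside

inside=yes margin=14599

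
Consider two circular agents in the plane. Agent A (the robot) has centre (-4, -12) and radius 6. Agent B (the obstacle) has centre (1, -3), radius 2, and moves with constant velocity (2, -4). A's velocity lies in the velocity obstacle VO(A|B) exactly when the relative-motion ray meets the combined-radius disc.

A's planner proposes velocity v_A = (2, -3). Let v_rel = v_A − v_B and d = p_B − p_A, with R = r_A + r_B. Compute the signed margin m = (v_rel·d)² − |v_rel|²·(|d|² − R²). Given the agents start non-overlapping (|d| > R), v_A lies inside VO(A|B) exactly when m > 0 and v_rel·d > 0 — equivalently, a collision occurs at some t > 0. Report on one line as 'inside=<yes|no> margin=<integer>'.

d = (5, 9),  |d|² = 106;  R = 6+2 = 8,  c = 106−8² = 42
v_rel = (0, 1),  |v_rel|² = 1;  v_rel·d = (0)·(5) + (1)·(9) = 9
1·t² − 18·t + 42 = 0  ⇒  m = 9² − 1·42 = 39
m = 39 > 0,  v_rel·d = 9 > 0  ⇒  inside

inside=yes margin=39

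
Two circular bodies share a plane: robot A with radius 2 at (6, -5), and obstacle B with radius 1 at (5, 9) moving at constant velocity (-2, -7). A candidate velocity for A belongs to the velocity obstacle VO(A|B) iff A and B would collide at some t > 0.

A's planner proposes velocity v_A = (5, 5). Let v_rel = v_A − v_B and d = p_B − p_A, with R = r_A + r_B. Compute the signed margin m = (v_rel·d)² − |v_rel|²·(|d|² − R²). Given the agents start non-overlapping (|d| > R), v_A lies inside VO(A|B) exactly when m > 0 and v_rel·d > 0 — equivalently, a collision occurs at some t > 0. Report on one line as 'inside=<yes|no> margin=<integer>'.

d = (-1, 14),  |d|² = 197;  R = 2+1 = 3,  c = 197−3² = 188
v_rel = (7, 12),  |v_rel|² = 193;  v_rel·d = (7)·(-1) + (12)·(14) = 161
193·t² − 322·t + 188 = 0  ⇒  m = 161² − 193·188 = -10363
m = -10363 < 0,  v_rel·d = 161 > 0  ⇒  outside

inside=no margin=-10363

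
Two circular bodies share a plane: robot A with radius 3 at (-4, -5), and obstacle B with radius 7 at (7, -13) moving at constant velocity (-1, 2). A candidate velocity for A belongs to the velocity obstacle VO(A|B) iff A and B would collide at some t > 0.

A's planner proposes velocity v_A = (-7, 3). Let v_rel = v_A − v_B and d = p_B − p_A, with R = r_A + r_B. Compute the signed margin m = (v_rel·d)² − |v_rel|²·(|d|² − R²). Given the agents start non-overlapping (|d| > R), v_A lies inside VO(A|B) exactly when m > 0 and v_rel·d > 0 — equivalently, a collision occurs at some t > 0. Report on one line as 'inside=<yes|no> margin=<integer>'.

d = (11, -8),  |d|² = 185;  R = 3+7 = 10,  c = 185−10² = 85
v_rel = (-6, 1),  |v_rel|² = 37;  v_rel·d = (-6)·(11) + (1)·(-8) = -74
37·t² + 148·t + 85 = 0  ⇒  m = (-74)² − 37·85 = 2331
m = 2331 > 0,  v_rel·d = -74 < 0  ⇒  outside

inside=no margin=2331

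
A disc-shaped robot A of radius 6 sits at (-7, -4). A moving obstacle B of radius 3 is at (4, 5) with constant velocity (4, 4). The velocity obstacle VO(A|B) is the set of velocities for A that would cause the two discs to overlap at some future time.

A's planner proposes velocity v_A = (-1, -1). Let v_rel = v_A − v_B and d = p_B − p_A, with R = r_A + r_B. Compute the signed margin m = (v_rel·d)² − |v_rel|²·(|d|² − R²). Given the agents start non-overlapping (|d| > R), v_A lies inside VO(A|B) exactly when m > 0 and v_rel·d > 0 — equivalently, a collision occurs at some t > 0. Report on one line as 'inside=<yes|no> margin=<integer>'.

d = (11, 9),  |d|² = 202;  R = 6+3 = 9,  c = 202−9² = 121
v_rel = (-5, -5),  |v_rel|² = 50;  v_rel·d = (-5)·(11) + (-5)·(9) = -100
50·t² + 200·t + 121 = 0  ⇒  m = (-100)² − 50·121 = 3950
m = 3950 > 0,  v_rel·d = -100 < 0  ⇒  outside

inside=no margin=3950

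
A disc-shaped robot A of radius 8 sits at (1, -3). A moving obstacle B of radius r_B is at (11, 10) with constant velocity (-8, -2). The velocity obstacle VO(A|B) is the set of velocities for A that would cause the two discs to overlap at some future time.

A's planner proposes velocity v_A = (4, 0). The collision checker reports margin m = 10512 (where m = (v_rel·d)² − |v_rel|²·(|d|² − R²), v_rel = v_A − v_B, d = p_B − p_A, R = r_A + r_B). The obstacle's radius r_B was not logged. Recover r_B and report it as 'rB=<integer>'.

m = 10512
d = (10, 13);  v_rel = (12, 2),  |v_rel|² = 148
v_rel×d = (12)·(13) − (2)·(10) = 136
since m = R²·148 − 136²:  R² = (18496 + 10512) / 148 = 196
R = √196 = 14  ⇒  r_B = 14 − 8 = 6

rB=6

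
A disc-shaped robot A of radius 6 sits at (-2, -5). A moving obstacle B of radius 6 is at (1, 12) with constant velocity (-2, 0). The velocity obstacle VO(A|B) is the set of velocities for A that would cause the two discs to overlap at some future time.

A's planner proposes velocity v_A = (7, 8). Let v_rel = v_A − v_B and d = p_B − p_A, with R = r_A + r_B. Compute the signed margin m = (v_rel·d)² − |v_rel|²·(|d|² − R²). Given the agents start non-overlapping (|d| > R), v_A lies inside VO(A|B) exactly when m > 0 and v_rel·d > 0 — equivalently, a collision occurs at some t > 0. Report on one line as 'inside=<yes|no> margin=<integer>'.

d = (3, 17),  |d|² = 298;  R = 6+6 = 12,  c = 298−12² = 154
v_rel = (9, 8),  |v_rel|² = 145;  v_rel·d = (9)·(3) + (8)·(17) = 163
145·t² − 326·t + 154 = 0  ⇒  m = 163² − 145·154 = 4239
m = 4239 > 0,  v_rel·d = 163 > 0  ⇒  inside

inside=yes margin=4239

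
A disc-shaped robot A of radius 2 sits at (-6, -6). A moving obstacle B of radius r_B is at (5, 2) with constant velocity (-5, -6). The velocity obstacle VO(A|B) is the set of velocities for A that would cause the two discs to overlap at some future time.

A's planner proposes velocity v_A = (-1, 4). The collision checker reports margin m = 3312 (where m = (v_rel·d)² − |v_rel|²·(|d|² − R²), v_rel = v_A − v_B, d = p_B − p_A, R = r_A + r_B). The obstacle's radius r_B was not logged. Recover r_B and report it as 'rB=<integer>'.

m = 3312
d = (11, 8);  v_rel = (4, 10),  |v_rel|² = 116
v_rel×d = (4)·(8) − (10)·(11) = -78
since m = R²·116 − (-78)²:  R² = (6084 + 3312) / 116 = 81
R = √81 = 9  ⇒  r_B = 9 − 2 = 7

rB=7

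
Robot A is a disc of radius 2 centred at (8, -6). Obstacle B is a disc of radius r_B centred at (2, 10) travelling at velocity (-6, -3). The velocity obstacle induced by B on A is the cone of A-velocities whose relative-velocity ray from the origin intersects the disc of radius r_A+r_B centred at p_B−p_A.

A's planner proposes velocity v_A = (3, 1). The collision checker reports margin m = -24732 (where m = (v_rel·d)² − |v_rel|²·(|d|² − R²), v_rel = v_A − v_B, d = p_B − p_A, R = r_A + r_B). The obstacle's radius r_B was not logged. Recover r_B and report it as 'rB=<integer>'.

m = -24732
d = (-6, 16);  v_rel = (9, 4),  |v_rel|² = 97
v_rel×d = (9)·(16) − (4)·(-6) = 168
since m = R²·97 − 168²:  R² = (28224 + -24732) / 97 = 36
R = √36 = 6  ⇒  r_B = 6 − 2 = 4

rB=4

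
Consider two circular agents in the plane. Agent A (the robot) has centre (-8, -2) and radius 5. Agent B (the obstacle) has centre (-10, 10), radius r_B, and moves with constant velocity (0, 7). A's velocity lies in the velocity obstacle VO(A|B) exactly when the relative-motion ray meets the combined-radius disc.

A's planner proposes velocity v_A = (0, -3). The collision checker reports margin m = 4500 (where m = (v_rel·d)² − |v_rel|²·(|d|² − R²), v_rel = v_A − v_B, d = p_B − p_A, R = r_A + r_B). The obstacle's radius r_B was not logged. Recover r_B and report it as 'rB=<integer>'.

m = 4500
d = (-2, 12);  v_rel = (0, -10),  |v_rel|² = 100
v_rel×d = (0)·(12) − (-10)·(-2) = -20
since m = R²·100 − (-20)²:  R² = (400 + 4500) / 100 = 49
R = √49 = 7  ⇒  r_B = 7 − 5 = 2

rB=2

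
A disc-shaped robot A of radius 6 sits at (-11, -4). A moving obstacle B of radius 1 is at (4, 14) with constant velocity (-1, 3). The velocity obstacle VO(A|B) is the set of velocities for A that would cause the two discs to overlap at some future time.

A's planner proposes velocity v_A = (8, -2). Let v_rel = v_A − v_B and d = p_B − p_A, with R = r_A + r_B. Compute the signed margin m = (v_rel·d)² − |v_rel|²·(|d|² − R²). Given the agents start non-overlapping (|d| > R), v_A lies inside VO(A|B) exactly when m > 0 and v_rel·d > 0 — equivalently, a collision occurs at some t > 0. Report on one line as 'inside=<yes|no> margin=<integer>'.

d = (15, 18),  |d|² = 549;  R = 6+1 = 7,  c = 549−7² = 500
v_rel = (9, -5),  |v_rel|² = 106;  v_rel·d = (9)·(15) + (-5)·(18) = 45
106·t² − 90·t + 500 = 0  ⇒  m = 45² − 106·500 = -50975
m = -50975 < 0,  v_rel·d = 45 > 0  ⇒  outside

inside=no margin=-50975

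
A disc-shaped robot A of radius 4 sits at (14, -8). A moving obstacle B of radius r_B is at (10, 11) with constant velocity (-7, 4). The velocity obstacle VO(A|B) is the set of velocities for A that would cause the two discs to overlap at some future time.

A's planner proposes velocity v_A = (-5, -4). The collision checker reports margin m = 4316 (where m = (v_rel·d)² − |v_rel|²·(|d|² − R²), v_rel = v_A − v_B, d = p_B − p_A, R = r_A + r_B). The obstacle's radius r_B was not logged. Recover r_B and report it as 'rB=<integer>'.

m = 4316
d = (-4, 19);  v_rel = (2, -8),  |v_rel|² = 68
v_rel×d = (2)·(19) − (-8)·(-4) = 6
since m = R²·68 − 6²:  R² = (36 + 4316) / 68 = 64
R = √64 = 8  ⇒  r_B = 8 − 4 = 4

rB=4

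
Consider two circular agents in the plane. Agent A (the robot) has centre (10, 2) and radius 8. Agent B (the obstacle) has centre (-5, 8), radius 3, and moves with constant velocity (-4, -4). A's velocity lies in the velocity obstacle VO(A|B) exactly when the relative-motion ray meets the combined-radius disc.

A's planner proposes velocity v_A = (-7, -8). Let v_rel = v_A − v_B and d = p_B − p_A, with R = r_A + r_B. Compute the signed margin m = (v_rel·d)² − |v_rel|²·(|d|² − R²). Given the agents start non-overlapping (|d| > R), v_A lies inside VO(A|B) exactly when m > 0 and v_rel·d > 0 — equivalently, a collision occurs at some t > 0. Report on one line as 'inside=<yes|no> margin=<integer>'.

d = (-15, 6),  |d|² = 261;  R = 8+3 = 11,  c = 261−11² = 140
v_rel = (-3, -4),  |v_rel|² = 25;  v_rel·d = (-3)·(-15) + (-4)·(6) = 21
25·t² − 42·t + 140 = 0  ⇒  m = 21² − 25·140 = -3059
m = -3059 < 0,  v_rel·d = 21 > 0  ⇒  outside

inside=no margin=-3059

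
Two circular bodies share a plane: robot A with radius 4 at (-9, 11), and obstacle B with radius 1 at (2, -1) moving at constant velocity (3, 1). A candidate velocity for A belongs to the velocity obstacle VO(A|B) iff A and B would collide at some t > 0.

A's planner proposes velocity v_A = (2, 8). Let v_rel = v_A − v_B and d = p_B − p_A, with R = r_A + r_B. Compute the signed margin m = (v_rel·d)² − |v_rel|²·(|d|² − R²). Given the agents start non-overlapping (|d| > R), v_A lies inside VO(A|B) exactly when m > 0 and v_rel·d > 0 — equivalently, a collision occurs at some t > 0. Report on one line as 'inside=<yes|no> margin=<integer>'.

d = (11, -12),  |d|² = 265;  R = 4+1 = 5,  c = 265−5² = 240
v_rel = (-1, 7),  |v_rel|² = 50;  v_rel·d = (-1)·(11) + (7)·(-12) = -95
50·t² + 190·t + 240 = 0  ⇒  m = (-95)² − 50·240 = -2975
m = -2975 < 0,  v_rel·d = -95 < 0  ⇒  outside

inside=no margin=-2975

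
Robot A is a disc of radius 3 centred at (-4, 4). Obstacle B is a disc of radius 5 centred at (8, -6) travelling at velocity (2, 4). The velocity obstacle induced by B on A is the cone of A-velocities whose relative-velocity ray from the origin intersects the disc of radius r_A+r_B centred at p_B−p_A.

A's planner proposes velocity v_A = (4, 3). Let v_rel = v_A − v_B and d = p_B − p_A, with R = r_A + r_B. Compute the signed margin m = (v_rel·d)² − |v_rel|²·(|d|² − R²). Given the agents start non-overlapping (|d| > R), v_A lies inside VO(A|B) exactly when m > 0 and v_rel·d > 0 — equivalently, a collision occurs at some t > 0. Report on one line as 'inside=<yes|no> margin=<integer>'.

d = (12, -10),  |d|² = 244;  R = 3+5 = 8,  c = 244−8² = 180
v_rel = (2, -1),  |v_rel|² = 5;  v_rel·d = (2)·(12) + (-1)·(-10) = 34
5·t² − 68·t + 180 = 0  ⇒  m = 34² − 5·180 = 256
m = 256 > 0,  v_rel·d = 34 > 0  ⇒  inside

inside=yes margin=256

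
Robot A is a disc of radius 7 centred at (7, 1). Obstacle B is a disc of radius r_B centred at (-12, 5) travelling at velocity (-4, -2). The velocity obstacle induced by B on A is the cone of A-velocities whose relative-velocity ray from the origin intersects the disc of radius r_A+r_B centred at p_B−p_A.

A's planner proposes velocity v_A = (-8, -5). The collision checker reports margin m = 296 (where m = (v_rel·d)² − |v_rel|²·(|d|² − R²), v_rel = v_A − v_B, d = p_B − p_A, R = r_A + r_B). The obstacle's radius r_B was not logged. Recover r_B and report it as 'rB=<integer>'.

m = 296
d = (-19, 4);  v_rel = (-4, -3),  |v_rel|² = 25
v_rel×d = (-4)·(4) − (-3)·(-19) = -73
since m = R²·25 − (-73)²:  R² = (5329 + 296) / 25 = 225
R = √225 = 15  ⇒  r_B = 15 − 7 = 8

rB=8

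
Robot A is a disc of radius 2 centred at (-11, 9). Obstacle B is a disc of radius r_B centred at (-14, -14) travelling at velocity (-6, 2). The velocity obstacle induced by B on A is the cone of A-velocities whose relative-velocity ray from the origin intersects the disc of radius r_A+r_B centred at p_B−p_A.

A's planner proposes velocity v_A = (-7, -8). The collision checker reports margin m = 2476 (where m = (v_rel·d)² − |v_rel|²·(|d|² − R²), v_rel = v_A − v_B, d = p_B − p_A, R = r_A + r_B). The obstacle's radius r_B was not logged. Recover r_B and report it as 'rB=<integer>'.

m = 2476
d = (-3, -23);  v_rel = (-1, -10),  |v_rel|² = 101
v_rel×d = (-1)·(-23) − (-10)·(-3) = -7
since m = R²·101 − (-7)²:  R² = (49 + 2476) / 101 = 25
R = √25 = 5  ⇒  r_B = 5 − 2 = 3

rB=3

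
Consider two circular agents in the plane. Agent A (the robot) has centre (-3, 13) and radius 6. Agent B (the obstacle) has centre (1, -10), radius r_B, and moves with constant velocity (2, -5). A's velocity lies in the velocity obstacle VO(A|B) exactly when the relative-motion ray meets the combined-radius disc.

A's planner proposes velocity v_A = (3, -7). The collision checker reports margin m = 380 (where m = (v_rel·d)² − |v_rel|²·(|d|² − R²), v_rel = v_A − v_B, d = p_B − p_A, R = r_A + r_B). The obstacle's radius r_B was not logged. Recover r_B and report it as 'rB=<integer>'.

m = 380
d = (4, -23);  v_rel = (1, -2),  |v_rel|² = 5
v_rel×d = (1)·(-23) − (-2)·(4) = -15
since m = R²·5 − (-15)²:  R² = (225 + 380) / 5 = 121
R = √121 = 11  ⇒  r_B = 11 − 6 = 5

rB=5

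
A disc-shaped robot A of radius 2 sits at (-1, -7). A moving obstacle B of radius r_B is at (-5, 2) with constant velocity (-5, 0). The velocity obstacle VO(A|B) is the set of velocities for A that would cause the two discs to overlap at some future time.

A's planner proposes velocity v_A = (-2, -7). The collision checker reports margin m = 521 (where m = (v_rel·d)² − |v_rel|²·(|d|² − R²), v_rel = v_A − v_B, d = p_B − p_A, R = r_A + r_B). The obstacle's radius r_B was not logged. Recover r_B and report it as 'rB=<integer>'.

m = 521
d = (-4, 9);  v_rel = (3, -7),  |v_rel|² = 58
v_rel×d = (3)·(9) − (-7)·(-4) = -1
since m = R²·58 − (-1)²:  R² = (1 + 521) / 58 = 9
R = √9 = 3  ⇒  r_B = 3 − 2 = 1

rB=1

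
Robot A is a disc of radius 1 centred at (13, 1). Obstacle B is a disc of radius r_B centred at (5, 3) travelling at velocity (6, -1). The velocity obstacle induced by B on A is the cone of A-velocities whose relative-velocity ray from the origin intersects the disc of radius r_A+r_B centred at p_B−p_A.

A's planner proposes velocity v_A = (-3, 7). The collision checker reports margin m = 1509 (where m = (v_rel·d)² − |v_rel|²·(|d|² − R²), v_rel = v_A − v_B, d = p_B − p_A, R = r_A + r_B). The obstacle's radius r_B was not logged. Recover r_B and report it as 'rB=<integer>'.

m = 1509
d = (-8, 2);  v_rel = (-9, 8),  |v_rel|² = 145
v_rel×d = (-9)·(2) − (8)·(-8) = 46
since m = R²·145 − 46²:  R² = (2116 + 1509) / 145 = 25
R = √25 = 5  ⇒  r_B = 5 − 1 = 4

rB=4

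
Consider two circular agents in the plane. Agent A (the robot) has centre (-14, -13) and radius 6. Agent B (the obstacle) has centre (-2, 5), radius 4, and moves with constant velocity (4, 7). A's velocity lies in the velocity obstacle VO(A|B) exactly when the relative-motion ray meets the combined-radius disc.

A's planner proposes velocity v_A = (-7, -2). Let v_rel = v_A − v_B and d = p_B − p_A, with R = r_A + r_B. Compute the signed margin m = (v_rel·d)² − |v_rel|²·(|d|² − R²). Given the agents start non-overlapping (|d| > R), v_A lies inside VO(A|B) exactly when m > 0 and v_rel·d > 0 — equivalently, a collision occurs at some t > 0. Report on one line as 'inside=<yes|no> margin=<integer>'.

d = (12, 18),  |d|² = 468;  R = 6+4 = 10,  c = 468−10² = 368
v_rel = (-11, -9),  |v_rel|² = 202;  v_rel·d = (-11)·(12) + (-9)·(18) = -294
202·t² + 588·t + 368 = 0  ⇒  m = (-294)² − 202·368 = 12100
m = 12100 > 0,  v_rel·d = -294 < 0  ⇒  outside

inside=no margin=12100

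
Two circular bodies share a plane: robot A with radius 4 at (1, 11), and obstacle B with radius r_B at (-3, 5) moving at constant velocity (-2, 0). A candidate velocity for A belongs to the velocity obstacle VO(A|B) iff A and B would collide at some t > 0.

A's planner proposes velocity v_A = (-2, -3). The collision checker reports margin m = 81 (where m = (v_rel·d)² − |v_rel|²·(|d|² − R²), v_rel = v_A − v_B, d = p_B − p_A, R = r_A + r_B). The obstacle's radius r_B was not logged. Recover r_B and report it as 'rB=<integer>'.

m = 81
d = (-4, -6);  v_rel = (0, -3),  |v_rel|² = 9
v_rel×d = (0)·(-6) − (-3)·(-4) = -12
since m = R²·9 − (-12)²:  R² = (144 + 81) / 9 = 25
R = √25 = 5  ⇒  r_B = 5 − 4 = 1

rB=1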